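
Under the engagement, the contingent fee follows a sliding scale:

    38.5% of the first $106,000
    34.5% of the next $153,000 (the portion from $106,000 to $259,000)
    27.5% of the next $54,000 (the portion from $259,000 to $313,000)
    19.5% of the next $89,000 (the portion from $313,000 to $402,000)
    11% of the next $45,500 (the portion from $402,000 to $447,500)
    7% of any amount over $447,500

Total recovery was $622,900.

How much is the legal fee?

First $106,000 at 38.5% = $40,810.00
Next $153,000 at 34.5% = $52,785.00
Next $54,000 at 27.5% = $14,850.00
Next $89,000 at 19.5% = $17,355.00
Next $45,500 at 11% = $5,005.00
Remaining $175,400 at 7% = $12,278.00
Fee: $40,810.00 + $52,785.00 + $14,850.00 + $17,355.00 + $5,005.00 + $12,278.00 = $143,083.00

$143,083.00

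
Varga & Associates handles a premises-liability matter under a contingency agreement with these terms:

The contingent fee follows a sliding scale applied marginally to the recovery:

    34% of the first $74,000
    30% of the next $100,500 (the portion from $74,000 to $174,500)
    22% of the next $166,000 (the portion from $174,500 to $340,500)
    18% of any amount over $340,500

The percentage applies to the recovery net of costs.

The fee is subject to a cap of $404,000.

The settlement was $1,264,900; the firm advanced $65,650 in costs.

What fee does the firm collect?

Fee base (net of costs): $1,264,900 − $65,650 = $1,199,250
First $74,000 at 34% = $25,160.00
Next $100,500 at 30% = $30,150.00
Next $166,000 at 22% = $36,520.00
Remaining $858,750 at 18% = $154,575.00
Fee: $25,160.00 + $30,150.00 + $36,520.00 + $154,575.00 = $246,405.00
$246,405.00 is under the $404,000 cap.

$246,405.00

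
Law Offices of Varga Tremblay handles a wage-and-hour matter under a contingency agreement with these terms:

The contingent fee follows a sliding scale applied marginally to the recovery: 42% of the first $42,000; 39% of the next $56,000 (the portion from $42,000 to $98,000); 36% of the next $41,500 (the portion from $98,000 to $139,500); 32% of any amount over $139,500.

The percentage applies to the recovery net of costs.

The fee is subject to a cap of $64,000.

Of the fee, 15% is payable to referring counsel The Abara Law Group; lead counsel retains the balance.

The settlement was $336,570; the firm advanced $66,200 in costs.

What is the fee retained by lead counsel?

Fee base (net of costs): $336,570 − $66,200 = $270,370
First $42,000 at 42% = $17,640.00
Next $56,000 at 39% = $21,840.00
Next $41,500 at 36% = $14,940.00
Remaining $130,870 at 32% = $41,878.40
Fee: $17,640.00 + $21,840.00 + $14,940.00 + $41,878.40 = $96,298.40
$96,298.40 exceeds the $64,000 cap, so the fee is capped at $64,000.00.
Referral share: 15% of $64,000.00 = $9,600.00; lead counsel retains $64,000.00 − $9,600.00 = $54,400.00.

$54,400.00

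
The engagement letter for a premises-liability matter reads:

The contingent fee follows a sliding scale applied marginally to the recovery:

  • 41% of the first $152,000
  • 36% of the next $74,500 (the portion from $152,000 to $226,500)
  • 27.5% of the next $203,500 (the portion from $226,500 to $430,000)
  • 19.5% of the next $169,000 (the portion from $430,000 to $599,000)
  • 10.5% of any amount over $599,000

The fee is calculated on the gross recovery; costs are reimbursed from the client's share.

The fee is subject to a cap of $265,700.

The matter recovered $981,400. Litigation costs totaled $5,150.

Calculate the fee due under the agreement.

Fee base is the gross recovery, $981,400; costs are reimbursed separately.
First $152,000 at 41% = $62,320.00
Next $74,500 at 36% = $26,820.00
Next $203,500 at 27.5% = $55,962.50
Next $169,000 at 19.5% = $32,955.00
Remaining $382,400 at 10.5% = $40,152.00
Fee: $62,320.00 + $26,820.00 + $55,962.50 + $32,955.00 + $40,152.00 = $218,209.50
$218,209.50 is under the $265,700 cap.

$218,209.50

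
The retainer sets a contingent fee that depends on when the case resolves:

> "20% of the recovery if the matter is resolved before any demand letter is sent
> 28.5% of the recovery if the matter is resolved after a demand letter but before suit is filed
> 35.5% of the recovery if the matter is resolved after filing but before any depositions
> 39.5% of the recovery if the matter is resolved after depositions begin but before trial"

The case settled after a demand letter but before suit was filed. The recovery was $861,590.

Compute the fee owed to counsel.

$245,553.15

The matter settled after a demand letter but before suit was filed, so the 28.5% rate applies.
$861,590 × 28.5% = $245,553.15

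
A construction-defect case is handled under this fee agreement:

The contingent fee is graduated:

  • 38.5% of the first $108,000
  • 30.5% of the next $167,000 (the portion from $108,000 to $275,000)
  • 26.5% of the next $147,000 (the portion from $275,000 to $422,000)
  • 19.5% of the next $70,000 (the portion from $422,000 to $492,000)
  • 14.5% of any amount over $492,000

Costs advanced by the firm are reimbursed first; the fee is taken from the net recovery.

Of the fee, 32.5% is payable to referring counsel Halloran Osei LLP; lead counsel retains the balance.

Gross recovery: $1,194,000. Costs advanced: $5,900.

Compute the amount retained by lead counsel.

Fee base (net of costs): $1,194,000 − $5,900 = $1,188,100
First $108,000 at 38.5% = $41,580.00
Next $167,000 at 30.5% = $50,935.00
Next $147,000 at 26.5% = $38,955.00
Next $70,000 at 19.5% = $13,650.00
Remaining $696,100 at 14.5% = $100,934.50
Fee: $41,580.00 + $50,935.00 + $38,955.00 + $13,650.00 + $100,934.50 = $246,054.50
Referral share: 32.5% of $246,054.50 = $79,967.71; lead counsel retains $246,054.50 − $79,967.71 = $166,086.79.

$166,086.79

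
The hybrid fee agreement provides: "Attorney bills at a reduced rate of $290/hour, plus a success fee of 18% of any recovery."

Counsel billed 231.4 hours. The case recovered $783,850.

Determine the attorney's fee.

$208,199.00

Hourly: 231.4 × $290 = $67,106.00
Success fee: 18% of $783,850 = $141,093.00
Total: $67,106.00 + $141,093.00 = $208,199.00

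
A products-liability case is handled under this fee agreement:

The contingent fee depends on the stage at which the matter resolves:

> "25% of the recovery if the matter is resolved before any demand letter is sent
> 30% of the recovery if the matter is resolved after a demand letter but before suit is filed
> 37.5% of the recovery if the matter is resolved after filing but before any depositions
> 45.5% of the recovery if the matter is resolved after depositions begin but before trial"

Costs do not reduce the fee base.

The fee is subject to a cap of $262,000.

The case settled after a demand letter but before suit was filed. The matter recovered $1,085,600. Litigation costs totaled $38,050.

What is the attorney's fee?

Fee base is the gross recovery, $1,085,600; costs are reimbursed separately.
The matter settled after a demand letter but before suit was filed, so the 30% rate applies.
$1,085,600 × 30% = $325,680.00
$325,680.00 exceeds the $262,000 cap, so the fee is capped at $262,000.00.

$262,000.00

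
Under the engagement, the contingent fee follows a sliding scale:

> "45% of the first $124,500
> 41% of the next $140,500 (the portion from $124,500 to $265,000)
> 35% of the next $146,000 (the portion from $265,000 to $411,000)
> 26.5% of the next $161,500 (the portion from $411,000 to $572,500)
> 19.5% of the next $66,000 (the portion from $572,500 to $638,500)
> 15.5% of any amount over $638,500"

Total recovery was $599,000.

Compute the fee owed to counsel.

First $124,500 at 45% = $56,025.00
Next $140,500 at 41% = $57,605.00
Next $146,000 at 35% = $51,100.00
Next $161,500 at 26.5% = $42,797.50
Remaining $26,500 at 19.5% = $5,167.50
Fee: $56,025.00 + $57,605.00 + $51,100.00 + $42,797.50 + $5,167.50 = $212,695.00

$212,695.00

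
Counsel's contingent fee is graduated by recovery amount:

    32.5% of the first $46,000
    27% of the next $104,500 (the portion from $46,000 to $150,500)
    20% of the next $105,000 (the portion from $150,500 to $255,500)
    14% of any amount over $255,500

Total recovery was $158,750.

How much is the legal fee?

First $46,000 at 32.5% = $14,950.00
Next $104,500 at 27% = $28,215.00
Remaining $8,250 at 20% = $1,650.00
Fee: $14,950.00 + $28,215.00 + $1,650.00 = $44,815.00

$44,815.00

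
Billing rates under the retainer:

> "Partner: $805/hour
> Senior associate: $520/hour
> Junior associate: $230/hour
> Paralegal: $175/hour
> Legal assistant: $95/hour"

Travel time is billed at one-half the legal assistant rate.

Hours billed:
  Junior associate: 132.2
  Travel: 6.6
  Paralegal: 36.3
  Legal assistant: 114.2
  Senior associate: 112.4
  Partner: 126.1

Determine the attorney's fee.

$207,879.50

Partner: 126.1 × $805 = $101,510.50
Senior associate: 112.4 × $520 = $58,448.00
Junior associate: 132.2 × $230 = $30,406.00
Paralegal: 36.3 × $175 = $6,352.50
Legal assistant: 114.2 × $95 = $10,849.00
Subtotal: $101,510.50 + $58,448.00 + $30,406.00 + $6,352.50 + $10,849.00 = $207,566.00
Travel: 6.6 × ($95 ÷ 2) = 6.6 × $47.50 = $313.50
Total: $207,566.00 + $313.50 = $207,879.50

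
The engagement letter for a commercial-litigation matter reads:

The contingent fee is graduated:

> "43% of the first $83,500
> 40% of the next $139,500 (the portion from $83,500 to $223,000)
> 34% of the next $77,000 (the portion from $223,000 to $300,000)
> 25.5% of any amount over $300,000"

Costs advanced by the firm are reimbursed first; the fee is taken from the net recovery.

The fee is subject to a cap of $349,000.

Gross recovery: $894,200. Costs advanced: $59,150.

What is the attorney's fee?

$254,322.75

Fee base (net of costs): $894,200 − $59,150 = $835,050
First $83,500 at 43% = $35,905.00
Next $139,500 at 40% = $55,800.00
Next $77,000 at 34% = $26,180.00
Remaining $535,050 at 25.5% = $136,437.75
Fee: $35,905.00 + $55,800.00 + $26,180.00 + $136,437.75 = $254,322.75
$254,322.75 is under the $349,000 cap.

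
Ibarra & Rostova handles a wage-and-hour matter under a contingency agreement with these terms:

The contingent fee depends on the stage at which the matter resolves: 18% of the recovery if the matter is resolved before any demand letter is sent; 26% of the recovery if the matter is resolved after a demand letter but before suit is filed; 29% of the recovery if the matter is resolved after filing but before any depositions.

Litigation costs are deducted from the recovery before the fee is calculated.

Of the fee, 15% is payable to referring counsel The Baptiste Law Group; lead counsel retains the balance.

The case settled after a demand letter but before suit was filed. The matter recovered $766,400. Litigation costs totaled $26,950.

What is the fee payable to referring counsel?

$28,838.55

Fee base (net of costs): $766,400 − $26,950 = $739,450
The matter settled after a demand letter but before suit was filed, so the 26% rate applies.
$739,450 × 26% = $192,257.00
Referral share: 15% of $192,257.00 = $28,838.55; lead counsel retains $192,257.00 − $28,838.55 = $163,418.45.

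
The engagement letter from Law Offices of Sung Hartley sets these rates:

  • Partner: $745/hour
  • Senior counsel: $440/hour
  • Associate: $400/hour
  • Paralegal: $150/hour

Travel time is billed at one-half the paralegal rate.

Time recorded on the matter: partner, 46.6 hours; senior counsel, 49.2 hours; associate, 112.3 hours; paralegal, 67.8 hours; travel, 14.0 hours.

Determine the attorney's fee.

Partner: 46.6 × $745 = $34,717.00
Senior counsel: 49.2 × $440 = $21,648.00
Associate: 112.3 × $400 = $44,920.00
Paralegal: 67.8 × $150 = $10,170.00
Subtotal: $34,717.00 + $21,648.00 + $44,920.00 + $10,170.00 = $111,455.00
Travel: 14.0 × ($150 ÷ 2) = 14.0 × $75.00 = $1,050.00
Total: $111,455.00 + $1,050.00 = $112,505.00

$112,505.00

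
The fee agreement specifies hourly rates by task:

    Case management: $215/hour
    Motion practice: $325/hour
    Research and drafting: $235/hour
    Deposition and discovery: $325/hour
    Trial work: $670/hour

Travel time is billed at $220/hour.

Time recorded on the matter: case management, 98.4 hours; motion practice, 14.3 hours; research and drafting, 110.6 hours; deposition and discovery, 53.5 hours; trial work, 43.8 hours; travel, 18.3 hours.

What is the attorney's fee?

$102,554.00

Case management: 98.4 × $215 = $21,156.00
Motion practice: 14.3 × $325 = $4,647.50
Research and drafting: 110.6 × $235 = $25,991.00
Deposition and discovery: 53.5 × $325 = $17,387.50
Trial work: 43.8 × $670 = $29,346.00
Subtotal: $21,156.00 + $4,647.50 + $25,991.00 + $17,387.50 + $29,346.00 = $98,528.00
Travel: 18.3 × $220 = $4,026.00
Total: $98,528.00 + $4,026.00 = $102,554.00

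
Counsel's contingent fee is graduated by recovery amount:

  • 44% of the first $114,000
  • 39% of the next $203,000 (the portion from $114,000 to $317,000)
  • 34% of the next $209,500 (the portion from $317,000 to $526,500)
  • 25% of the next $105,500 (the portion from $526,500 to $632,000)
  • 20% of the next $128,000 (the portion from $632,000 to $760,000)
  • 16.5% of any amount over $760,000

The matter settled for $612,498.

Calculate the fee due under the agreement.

$222,059.50

First $114,000 at 44% = $50,160.00
Next $203,000 at 39% = $79,170.00
Next $209,500 at 34% = $71,230.00
Remaining $85,998 at 25% = $21,499.50
Fee: $50,160.00 + $79,170.00 + $71,230.00 + $21,499.50 = $222,059.50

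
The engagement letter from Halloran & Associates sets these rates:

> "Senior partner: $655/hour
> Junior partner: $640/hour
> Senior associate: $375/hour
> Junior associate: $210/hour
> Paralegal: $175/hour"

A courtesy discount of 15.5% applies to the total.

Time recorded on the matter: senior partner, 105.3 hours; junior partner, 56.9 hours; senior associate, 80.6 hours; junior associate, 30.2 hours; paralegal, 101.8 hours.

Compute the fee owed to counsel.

Senior partner: 105.3 × $655 = $68,971.50
Junior partner: 56.9 × $640 = $36,416.00
Senior associate: 80.6 × $375 = $30,225.00
Junior associate: 30.2 × $210 = $6,342.00
Paralegal: 101.8 × $175 = $17,815.00
Subtotal: $159,769.50
Less 15.5% discount: −$24,764.27
Total: $159,769.50 − $24,764.27 = $135,005.23

$135,005.23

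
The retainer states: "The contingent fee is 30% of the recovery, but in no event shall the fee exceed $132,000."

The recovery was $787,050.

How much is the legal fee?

30% of $787,050 = $236,115.00
That exceeds the $132,000 cap, so the fee is capped at $132,000.

$132,000.00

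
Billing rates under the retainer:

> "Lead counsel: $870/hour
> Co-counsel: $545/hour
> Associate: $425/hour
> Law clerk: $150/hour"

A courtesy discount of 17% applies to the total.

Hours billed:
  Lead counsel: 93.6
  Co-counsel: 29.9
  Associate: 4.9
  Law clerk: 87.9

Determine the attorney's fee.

Lead counsel: 93.6 × $870 = $81,432.00
Co-counsel: 29.9 × $545 = $16,295.50
Associate: 4.9 × $425 = $2,082.50
Law clerk: 87.9 × $150 = $13,185.00
Subtotal: $112,995.00
Less 17% discount: −$19,209.15
Total: $112,995.00 − $19,209.15 = $93,785.85

$93,785.85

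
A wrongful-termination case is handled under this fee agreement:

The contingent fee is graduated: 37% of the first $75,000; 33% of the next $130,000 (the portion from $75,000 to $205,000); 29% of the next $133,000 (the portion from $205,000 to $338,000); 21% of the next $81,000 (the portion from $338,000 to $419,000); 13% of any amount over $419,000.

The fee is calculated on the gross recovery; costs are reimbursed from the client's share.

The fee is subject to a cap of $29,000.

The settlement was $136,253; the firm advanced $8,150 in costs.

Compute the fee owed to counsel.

Fee base is the gross recovery, $136,253; costs are reimbursed separately.
First $75,000 at 37% = $27,750.00
Remaining $61,253 at 33% = $20,213.49
Fee: $27,750.00 + $20,213.49 = $47,963.49
$47,963.49 exceeds the $29,000 cap, so the fee is capped at $29,000.00.

$29,000.00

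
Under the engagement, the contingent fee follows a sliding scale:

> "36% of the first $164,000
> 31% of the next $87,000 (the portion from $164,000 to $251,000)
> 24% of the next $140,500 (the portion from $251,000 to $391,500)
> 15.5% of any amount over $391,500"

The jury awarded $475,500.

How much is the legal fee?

First $164,000 at 36% = $59,040.00
Next $87,000 at 31% = $26,970.00
Next $140,500 at 24% = $33,720.00
Remaining $84,000 at 15.5% = $13,020.00
Fee: $59,040.00 + $26,970.00 + $33,720.00 + $13,020.00 = $132,750.00

$132,750.00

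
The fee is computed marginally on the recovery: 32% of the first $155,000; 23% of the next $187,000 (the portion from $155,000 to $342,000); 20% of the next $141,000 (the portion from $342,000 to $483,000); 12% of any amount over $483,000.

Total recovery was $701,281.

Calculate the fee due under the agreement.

First $155,000 at 32% = $49,600.00
Next $187,000 at 23% = $43,010.00
Next $141,000 at 20% = $28,200.00
Remaining $218,281 at 12% = $26,193.72
Fee: $49,600.00 + $43,010.00 + $28,200.00 + $26,193.72 = $147,003.72

$147,003.72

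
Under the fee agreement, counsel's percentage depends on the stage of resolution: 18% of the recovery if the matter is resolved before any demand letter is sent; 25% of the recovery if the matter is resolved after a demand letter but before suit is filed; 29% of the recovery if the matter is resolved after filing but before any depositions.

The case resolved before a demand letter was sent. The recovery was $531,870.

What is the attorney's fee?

$95,736.60

The matter resolved before a demand letter was sent, so the 18% rate applies.
$531,870 × 18% = $95,736.60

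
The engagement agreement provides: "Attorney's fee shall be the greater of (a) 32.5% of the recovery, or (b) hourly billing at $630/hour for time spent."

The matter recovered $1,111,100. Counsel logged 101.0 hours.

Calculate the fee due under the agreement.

$361,107.50

(a) 32.5% of $1,111,100 = $361,107.50
(b) 101.0 × $630 = $63,630.00
The greater is (a): $361,107.50.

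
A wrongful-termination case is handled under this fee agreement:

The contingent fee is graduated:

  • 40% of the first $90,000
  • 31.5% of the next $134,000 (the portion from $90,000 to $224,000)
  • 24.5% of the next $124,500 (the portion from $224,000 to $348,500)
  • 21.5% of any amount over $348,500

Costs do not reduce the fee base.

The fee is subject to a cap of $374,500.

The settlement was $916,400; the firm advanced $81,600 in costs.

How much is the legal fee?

Fee base is the gross recovery, $916,400; costs are reimbursed separately.
First $90,000 at 40% = $36,000.00
Next $134,000 at 31.5% = $42,210.00
Next $124,500 at 24.5% = $30,502.50
Remaining $567,900 at 21.5% = $122,098.50
Fee: $36,000.00 + $42,210.00 + $30,502.50 + $122,098.50 = $230,811.00
$230,811.00 is under the $374,500 cap.

$230,811.00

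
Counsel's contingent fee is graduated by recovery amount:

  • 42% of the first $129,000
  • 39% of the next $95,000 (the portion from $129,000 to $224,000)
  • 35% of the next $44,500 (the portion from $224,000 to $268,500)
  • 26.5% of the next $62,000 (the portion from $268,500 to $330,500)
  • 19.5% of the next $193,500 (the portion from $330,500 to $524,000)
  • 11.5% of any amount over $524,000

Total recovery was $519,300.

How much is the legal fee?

First $129,000 at 42% = $54,180.00
Next $95,000 at 39% = $37,050.00
Next $44,500 at 35% = $15,575.00
Next $62,000 at 26.5% = $16,430.00
Remaining $188,800 at 19.5% = $36,816.00
Fee: $54,180.00 + $37,050.00 + $15,575.00 + $16,430.00 + $36,816.00 = $160,051.00

$160,051.00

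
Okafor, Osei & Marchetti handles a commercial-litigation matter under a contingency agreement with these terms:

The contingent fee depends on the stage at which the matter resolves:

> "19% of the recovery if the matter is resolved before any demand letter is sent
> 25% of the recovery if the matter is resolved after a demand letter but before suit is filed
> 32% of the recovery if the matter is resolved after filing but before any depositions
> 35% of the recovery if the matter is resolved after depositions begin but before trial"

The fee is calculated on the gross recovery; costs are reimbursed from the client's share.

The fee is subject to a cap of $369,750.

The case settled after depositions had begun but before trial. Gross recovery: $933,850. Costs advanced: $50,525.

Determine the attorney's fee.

Fee base is the gross recovery, $933,850; costs are reimbursed separately.
The matter settled after depositions had begun but before trial, so the 35% rate applies.
$933,850 × 35% = $326,847.50
$326,847.50 is under the $369,750 cap.

$326,847.50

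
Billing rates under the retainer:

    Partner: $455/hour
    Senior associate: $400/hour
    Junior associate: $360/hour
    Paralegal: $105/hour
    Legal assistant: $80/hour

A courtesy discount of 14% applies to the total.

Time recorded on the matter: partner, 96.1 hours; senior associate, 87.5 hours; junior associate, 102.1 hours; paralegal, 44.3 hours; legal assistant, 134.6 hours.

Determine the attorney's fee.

Partner: 96.1 × $455 = $43,725.50
Senior associate: 87.5 × $400 = $35,000.00
Junior associate: 102.1 × $360 = $36,756.00
Paralegal: 44.3 × $105 = $4,651.50
Legal assistant: 134.6 × $80 = $10,768.00
Subtotal: $130,901.00
Less 14% discount: −$18,326.14
Total: $130,901.00 − $18,326.14 = $112,574.86

$112,574.86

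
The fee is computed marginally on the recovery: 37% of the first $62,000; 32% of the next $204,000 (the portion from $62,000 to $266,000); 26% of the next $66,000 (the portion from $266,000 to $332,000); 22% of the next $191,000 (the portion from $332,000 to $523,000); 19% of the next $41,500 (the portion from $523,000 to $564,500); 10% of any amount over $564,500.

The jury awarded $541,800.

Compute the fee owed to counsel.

First $62,000 at 37% = $22,940.00
Next $204,000 at 32% = $65,280.00
Next $66,000 at 26% = $17,160.00
Next $191,000 at 22% = $42,020.00
Remaining $18,800 at 19% = $3,572.00
Fee: $22,940.00 + $65,280.00 + $17,160.00 + $42,020.00 + $3,572.00 = $150,972.00

$150,972.00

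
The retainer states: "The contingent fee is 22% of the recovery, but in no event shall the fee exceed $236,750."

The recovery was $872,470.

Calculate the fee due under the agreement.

22% of $872,470 = $191,943.40
That is under the $236,750 cap.

$191,943.40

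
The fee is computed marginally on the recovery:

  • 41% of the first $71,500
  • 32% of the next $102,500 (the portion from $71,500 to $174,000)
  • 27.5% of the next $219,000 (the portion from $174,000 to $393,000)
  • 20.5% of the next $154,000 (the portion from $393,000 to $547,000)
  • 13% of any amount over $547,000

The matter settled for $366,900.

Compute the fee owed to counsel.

$115,162.50

First $71,500 at 41% = $29,315.00
Next $102,500 at 32% = $32,800.00
Remaining $192,900 at 27.5% = $53,047.50
Fee: $29,315.00 + $32,800.00 + $53,047.50 = $115,162.50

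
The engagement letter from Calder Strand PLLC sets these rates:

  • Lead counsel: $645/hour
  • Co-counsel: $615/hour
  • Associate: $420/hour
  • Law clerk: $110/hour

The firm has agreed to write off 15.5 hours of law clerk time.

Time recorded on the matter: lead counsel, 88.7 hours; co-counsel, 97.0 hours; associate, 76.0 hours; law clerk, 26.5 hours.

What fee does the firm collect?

$149,996.50

Lead counsel: 88.7 × $645 = $57,211.50
Co-counsel: 97.0 × $615 = $59,655.00
Associate: 76.0 × $420 = $31,920.00
Law clerk: 26.5 × $110 = $2,915.00
Subtotal: $151,701.50
Write-off: 15.5 × $110 = $1,705.00
Total: $151,701.50 − $1,705.00 = $149,996.50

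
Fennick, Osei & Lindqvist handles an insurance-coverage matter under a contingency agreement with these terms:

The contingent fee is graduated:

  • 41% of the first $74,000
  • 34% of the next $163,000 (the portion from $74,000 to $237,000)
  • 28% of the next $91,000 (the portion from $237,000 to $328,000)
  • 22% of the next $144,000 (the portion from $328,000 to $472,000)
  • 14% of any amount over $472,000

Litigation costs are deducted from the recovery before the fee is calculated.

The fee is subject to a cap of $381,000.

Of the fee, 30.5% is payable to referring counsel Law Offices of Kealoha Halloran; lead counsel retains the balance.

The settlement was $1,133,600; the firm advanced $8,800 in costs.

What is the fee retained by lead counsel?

Fee base (net of costs): $1,133,600 − $8,800 = $1,124,800
First $74,000 at 41% = $30,340.00
Next $163,000 at 34% = $55,420.00
Next $91,000 at 28% = $25,480.00
Next $144,000 at 22% = $31,680.00
Remaining $652,800 at 14% = $91,392.00
Fee: $30,340.00 + $55,420.00 + $25,480.00 + $31,680.00 + $91,392.00 = $234,312.00
$234,312.00 is under the $381,000 cap.
Referral share: 30.5% of $234,312.00 = $71,465.16; lead counsel retains $234,312.00 − $71,465.16 = $162,846.84.

$162,846.84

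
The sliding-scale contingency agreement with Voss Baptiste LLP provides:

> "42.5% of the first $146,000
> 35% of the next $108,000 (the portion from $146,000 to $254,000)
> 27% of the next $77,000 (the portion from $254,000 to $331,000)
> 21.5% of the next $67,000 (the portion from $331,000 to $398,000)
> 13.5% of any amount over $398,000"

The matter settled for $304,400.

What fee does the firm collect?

$113,458.00

First $146,000 at 42.5% = $62,050.00
Next $108,000 at 35% = $37,800.00
Remaining $50,400 at 27% = $13,608.00
Fee: $62,050.00 + $37,800.00 + $13,608.00 = $113,458.00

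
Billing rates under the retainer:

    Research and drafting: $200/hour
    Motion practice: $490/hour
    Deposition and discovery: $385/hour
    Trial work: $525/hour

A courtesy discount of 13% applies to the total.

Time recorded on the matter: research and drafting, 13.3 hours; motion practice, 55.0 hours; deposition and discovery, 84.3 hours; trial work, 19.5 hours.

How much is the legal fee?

$62,903.61

Research and drafting: 13.3 × $200 = $2,660.00
Motion practice: 55.0 × $490 = $26,950.00
Deposition and discovery: 84.3 × $385 = $32,455.50
Trial work: 19.5 × $525 = $10,237.50
Subtotal: $72,303.00
Less 13% discount: −$9,399.39
Total: $72,303.00 − $9,399.39 = $62,903.61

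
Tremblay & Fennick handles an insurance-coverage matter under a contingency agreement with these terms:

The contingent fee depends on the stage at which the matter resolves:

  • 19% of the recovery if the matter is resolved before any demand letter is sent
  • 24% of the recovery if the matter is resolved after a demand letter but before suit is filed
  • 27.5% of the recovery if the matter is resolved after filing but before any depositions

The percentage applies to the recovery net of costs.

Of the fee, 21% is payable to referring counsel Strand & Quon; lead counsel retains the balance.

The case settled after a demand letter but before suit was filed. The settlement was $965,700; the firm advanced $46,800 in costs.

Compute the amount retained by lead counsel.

$174,223.44

Fee base (net of costs): $965,700 − $46,800 = $918,900
The matter settled after a demand letter but before suit was filed, so the 24% rate applies.
$918,900 × 24% = $220,536.00
Referral share: 21% of $220,536.00 = $46,312.56; lead counsel retains $220,536.00 − $46,312.56 = $174,223.44.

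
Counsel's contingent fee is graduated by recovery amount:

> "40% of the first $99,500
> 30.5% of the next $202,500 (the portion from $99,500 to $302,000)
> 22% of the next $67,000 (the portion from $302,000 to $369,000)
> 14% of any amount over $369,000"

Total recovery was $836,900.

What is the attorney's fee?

First $99,500 at 40% = $39,800.00
Next $202,500 at 30.5% = $61,762.50
Next $67,000 at 22% = $14,740.00
Remaining $467,900 at 14% = $65,506.00
Fee: $39,800.00 + $61,762.50 + $14,740.00 + $65,506.00 = $181,808.50

$181,808.50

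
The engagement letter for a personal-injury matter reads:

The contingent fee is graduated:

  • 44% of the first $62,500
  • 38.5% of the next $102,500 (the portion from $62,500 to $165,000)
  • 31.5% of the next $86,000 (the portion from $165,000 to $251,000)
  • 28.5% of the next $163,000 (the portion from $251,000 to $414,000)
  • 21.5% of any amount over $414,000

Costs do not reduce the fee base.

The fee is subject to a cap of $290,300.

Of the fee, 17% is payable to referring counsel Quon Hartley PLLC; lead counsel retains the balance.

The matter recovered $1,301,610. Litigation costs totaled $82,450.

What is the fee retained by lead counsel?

$240,949.00

Fee base is the gross recovery, $1,301,610; costs are reimbursed separately.
First $62,500 at 44% = $27,500.00
Next $102,500 at 38.5% = $39,462.50
Next $86,000 at 31.5% = $27,090.00
Next $163,000 at 28.5% = $46,455.00
Remaining $887,610 at 21.5% = $190,836.15
Fee: $27,500.00 + $39,462.50 + $27,090.00 + $46,455.00 + $190,836.15 = $331,343.65
$331,343.65 exceeds the $290,300 cap, so the fee is capped at $290,300.00.
Referral share: 17% of $290,300.00 = $49,351.00; lead counsel retains $290,300.00 − $49,351.00 = $240,949.00.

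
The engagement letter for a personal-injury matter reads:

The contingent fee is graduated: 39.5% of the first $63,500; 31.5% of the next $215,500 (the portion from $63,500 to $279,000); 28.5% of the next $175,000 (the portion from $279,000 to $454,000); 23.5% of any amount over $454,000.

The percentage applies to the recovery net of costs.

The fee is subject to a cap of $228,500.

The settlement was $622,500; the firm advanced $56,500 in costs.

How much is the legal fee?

Fee base (net of costs): $622,500 − $56,500 = $566,000
First $63,500 at 39.5% = $25,082.50
Next $215,500 at 31.5% = $67,882.50
Next $175,000 at 28.5% = $49,875.00
Remaining $112,000 at 23.5% = $26,320.00
Fee: $25,082.50 + $67,882.50 + $49,875.00 + $26,320.00 = $169,160.00
$169,160.00 is under the $228,500 cap.

$169,160.00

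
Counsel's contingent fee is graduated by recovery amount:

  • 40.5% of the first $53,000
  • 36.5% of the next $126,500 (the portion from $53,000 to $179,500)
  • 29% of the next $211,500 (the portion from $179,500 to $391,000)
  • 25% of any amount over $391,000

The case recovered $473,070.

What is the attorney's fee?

$149,490.00

First $53,000 at 40.5% = $21,465.00
Next $126,500 at 36.5% = $46,172.50
Next $211,500 at 29% = $61,335.00
Remaining $82,070 at 25% = $20,517.50
Fee: $21,465.00 + $46,172.50 + $61,335.00 + $20,517.50 = $149,490.00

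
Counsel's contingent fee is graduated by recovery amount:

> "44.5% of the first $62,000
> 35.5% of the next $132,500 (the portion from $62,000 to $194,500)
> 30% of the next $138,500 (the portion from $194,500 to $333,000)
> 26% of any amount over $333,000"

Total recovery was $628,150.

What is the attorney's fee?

First $62,000 at 44.5% = $27,590.00
Next $132,500 at 35.5% = $47,037.50
Next $138,500 at 30% = $41,550.00
Remaining $295,150 at 26% = $76,739.00
Fee: $27,590.00 + $47,037.50 + $41,550.00 + $76,739.00 = $192,916.50

$192,916.50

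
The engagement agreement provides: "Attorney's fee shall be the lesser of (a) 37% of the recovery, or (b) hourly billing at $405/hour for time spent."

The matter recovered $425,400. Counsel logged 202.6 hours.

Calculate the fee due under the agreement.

(a) 37% of $425,400 = $157,398.00
(b) 202.6 × $405 = $82,053.00
The lesser is (b): $82,053.00.

$82,053.00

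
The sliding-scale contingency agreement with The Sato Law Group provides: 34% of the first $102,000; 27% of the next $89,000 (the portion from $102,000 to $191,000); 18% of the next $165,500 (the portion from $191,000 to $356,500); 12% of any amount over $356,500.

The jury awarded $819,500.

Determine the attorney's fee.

First $102,000 at 34% = $34,680.00
Next $89,000 at 27% = $24,030.00
Next $165,500 at 18% = $29,790.00
Remaining $463,000 at 12% = $55,560.00
Fee: $34,680.00 + $24,030.00 + $29,790.00 + $55,560.00 = $144,060.00

$144,060.00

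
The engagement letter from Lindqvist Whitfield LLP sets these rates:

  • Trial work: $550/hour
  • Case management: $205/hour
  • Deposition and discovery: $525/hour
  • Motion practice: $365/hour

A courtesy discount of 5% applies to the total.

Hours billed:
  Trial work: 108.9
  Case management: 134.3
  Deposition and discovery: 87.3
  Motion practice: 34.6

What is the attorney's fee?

$138,593.60

Trial work: 108.9 × $550 = $59,895.00
Case management: 134.3 × $205 = $27,531.50
Deposition and discovery: 87.3 × $525 = $45,832.50
Motion practice: 34.6 × $365 = $12,629.00
Subtotal: $145,888.00
Less 5% discount: −$7,294.40
Total: $145,888.00 − $7,294.40 = $138,593.60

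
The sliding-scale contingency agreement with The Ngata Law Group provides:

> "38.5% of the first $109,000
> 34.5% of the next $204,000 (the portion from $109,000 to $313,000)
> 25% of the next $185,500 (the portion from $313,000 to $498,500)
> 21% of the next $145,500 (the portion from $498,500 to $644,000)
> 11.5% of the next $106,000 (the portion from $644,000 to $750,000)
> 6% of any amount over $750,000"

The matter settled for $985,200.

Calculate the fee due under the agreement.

$215,577.00

First $109,000 at 38.5% = $41,965.00
Next $204,000 at 34.5% = $70,380.00
Next $185,500 at 25% = $46,375.00
Next $145,500 at 21% = $30,555.00
Next $106,000 at 11.5% = $12,190.00
Remaining $235,200 at 6% = $14,112.00
Fee: $41,965.00 + $70,380.00 + $46,375.00 + $30,555.00 + $12,190.00 + $14,112.00 = $215,577.00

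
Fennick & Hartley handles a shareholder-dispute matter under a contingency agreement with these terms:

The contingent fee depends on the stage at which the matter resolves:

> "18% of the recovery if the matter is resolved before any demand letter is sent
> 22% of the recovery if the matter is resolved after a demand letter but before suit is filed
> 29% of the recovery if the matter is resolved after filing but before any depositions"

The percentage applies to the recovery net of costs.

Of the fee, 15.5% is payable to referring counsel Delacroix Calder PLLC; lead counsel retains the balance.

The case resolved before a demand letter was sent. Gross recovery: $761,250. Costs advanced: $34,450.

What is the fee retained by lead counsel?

Fee base (net of costs): $761,250 − $34,450 = $726,800
The matter resolved before a demand letter was sent, so the 18% rate applies.
$726,800 × 18% = $130,824.00
Referral share: 15.5% of $130,824.00 = $20,277.72; lead counsel retains $130,824.00 − $20,277.72 = $110,546.28.

$110,546.28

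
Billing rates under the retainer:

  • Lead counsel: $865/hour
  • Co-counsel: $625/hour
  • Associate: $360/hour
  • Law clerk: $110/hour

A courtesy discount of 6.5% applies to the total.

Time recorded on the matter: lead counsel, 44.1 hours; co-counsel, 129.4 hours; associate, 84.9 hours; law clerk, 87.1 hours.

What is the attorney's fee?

$148,820.68

Lead counsel: 44.1 × $865 = $38,146.50
Co-counsel: 129.4 × $625 = $80,875.00
Associate: 84.9 × $360 = $30,564.00
Law clerk: 87.1 × $110 = $9,581.00
Subtotal: $159,166.50
Less 6.5% discount: −$10,345.82
Total: $159,166.50 − $10,345.82 = $148,820.68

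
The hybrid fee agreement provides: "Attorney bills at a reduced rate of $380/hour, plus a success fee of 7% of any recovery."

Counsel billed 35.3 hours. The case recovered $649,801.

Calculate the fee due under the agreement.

$58,900.07

Hourly: 35.3 × $380 = $13,414.00
Success fee: 7% of $649,801 = $45,486.07
Total: $13,414.00 + $45,486.07 = $58,900.07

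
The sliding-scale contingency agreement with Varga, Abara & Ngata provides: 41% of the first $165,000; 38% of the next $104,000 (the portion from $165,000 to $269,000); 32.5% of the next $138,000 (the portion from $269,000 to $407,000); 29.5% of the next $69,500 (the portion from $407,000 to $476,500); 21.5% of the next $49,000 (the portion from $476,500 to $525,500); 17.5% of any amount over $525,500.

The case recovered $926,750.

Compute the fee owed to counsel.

First $165,000 at 41% = $67,650.00
Next $104,000 at 38% = $39,520.00
Next $138,000 at 32.5% = $44,850.00
Next $69,500 at 29.5% = $20,502.50
Next $49,000 at 21.5% = $10,535.00
Remaining $401,250 at 17.5% = $70,218.75
Fee: $67,650.00 + $39,520.00 + $44,850.00 + $20,502.50 + $10,535.00 + $70,218.75 = $253,276.25

$253,276.25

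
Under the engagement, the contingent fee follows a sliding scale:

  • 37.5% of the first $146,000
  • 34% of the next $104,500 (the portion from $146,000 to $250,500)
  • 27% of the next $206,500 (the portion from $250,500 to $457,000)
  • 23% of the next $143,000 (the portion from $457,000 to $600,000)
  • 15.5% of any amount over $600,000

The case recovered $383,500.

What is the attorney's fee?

$126,190.00

First $146,000 at 37.5% = $54,750.00
Next $104,500 at 34% = $35,530.00
Remaining $133,000 at 27% = $35,910.00
Fee: $54,750.00 + $35,530.00 + $35,910.00 = $126,190.00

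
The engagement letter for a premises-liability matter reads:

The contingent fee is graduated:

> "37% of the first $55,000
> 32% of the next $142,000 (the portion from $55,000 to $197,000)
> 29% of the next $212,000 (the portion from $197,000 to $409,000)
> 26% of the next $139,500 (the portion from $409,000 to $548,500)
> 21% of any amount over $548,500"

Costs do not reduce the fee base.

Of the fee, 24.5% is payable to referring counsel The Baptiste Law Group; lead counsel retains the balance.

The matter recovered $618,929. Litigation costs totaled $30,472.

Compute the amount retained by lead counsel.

$134,639.22

Fee base is the gross recovery, $618,929; costs are reimbursed separately.
First $55,000 at 37% = $20,350.00
Next $142,000 at 32% = $45,440.00
Next $212,000 at 29% = $61,480.00
Next $139,500 at 26% = $36,270.00
Remaining $70,429 at 21% = $14,790.09
Fee: $20,350.00 + $45,440.00 + $61,480.00 + $36,270.00 + $14,790.09 = $178,330.09
Referral share: 24.5% of $178,330.09 = $43,690.87; lead counsel retains $178,330.09 − $43,690.87 = $134,639.22.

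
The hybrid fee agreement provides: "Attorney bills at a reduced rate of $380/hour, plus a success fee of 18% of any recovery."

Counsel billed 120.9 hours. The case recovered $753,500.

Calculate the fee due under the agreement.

Hourly: 120.9 × $380 = $45,942.00
Success fee: 18% of $753,500 = $135,630.00
Total: $45,942.00 + $135,630.00 = $181,572.00

$181,572.00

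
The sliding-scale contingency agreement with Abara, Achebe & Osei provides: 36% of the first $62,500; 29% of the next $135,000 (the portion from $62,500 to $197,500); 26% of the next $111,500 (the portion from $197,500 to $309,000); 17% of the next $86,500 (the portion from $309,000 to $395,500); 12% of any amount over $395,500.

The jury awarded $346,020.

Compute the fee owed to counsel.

$96,933.40

First $62,500 at 36% = $22,500.00
Next $135,000 at 29% = $39,150.00
Next $111,500 at 26% = $28,990.00
Remaining $37,020 at 17% = $6,293.40
Fee: $22,500.00 + $39,150.00 + $28,990.00 + $6,293.40 = $96,933.40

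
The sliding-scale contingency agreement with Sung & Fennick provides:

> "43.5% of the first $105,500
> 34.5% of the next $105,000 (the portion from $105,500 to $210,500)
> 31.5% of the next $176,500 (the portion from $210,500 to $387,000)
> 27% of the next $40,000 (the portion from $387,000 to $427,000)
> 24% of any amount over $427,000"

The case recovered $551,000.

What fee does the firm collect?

First $105,500 at 43.5% = $45,892.50
Next $105,000 at 34.5% = $36,225.00
Next $176,500 at 31.5% = $55,597.50
Next $40,000 at 27% = $10,800.00
Remaining $124,000 at 24% = $29,760.00
Fee: $45,892.50 + $36,225.00 + $55,597.50 + $10,800.00 + $29,760.00 = $178,275.00

$178,275.00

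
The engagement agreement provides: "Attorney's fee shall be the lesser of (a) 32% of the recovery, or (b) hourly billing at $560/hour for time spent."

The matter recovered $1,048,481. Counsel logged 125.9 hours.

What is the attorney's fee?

(a) 32% of $1,048,481 = $335,513.92
(b) 125.9 × $560 = $70,504.00
The lesser is (b): $70,504.00.

$70,504.00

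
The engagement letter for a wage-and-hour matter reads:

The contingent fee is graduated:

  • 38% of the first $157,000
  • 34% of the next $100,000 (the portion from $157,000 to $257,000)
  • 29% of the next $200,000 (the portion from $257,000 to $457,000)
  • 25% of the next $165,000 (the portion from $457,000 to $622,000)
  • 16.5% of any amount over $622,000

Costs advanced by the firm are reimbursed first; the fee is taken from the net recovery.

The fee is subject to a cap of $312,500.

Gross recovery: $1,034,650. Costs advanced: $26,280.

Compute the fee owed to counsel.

$256,661.05

Fee base (net of costs): $1,034,650 − $26,280 = $1,008,370
First $157,000 at 38% = $59,660.00
Next $100,000 at 34% = $34,000.00
Next $200,000 at 29% = $58,000.00
Next $165,000 at 25% = $41,250.00
Remaining $386,370 at 16.5% = $63,751.05
Fee: $59,660.00 + $34,000.00 + $58,000.00 + $41,250.00 + $63,751.05 = $256,661.05
$256,661.05 is under the $312,500 cap.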